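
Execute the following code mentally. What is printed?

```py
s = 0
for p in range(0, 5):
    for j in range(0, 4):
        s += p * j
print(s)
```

p=0,j=0: s = 0+0 = 0
p=0,j=1: s = 0+0 = 0
p=0,j=2: s = 0+0 = 0
p=0,j=3: s = 0+0 = 0
p=1,j=0: s = 0+0 = 0
p=1,j=1: s = 0+1 = 1
p=1,j=2: s = 1+2 = 3
p=1,j=3: s = 3+3 = 6
p=2,j=0: s = 6+0 = 6
p=2,j=1: s = 6+2 = 8
p=2,j=2: s = 8+4 = 12
p=2,j=3: s = 12+6 = 18
p=3,j=0: s = 18+0 = 18
p=3,j=1: s = 18+3 = 21
p=3,j=2: s = 21+6 = 27
p=3,j=3: s = 27+9 = 36
p=4,j=0: s = 36+0 = 36
p=4,j=1: s = 36+4 = 40
p=4,j=2: s = 40+8 = 48
p=4,j=3: s = 48+12 = 60

60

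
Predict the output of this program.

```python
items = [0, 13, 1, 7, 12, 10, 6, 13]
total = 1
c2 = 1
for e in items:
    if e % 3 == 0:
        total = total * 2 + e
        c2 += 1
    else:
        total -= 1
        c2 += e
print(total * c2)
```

1104

e=0: %3==0, total = 1*2+0 = 2; c2=2
e=13: not %3==0, total = 2-1 = 1; c2=15
e=1: not %3==0, total = 1-1 = 0; c2=16
e=7: not %3==0, total = 0-1 = -1; c2=23
e=12: %3==0, total = (-1)*2+12 = 10; c2=24
e=10: not %3==0, total = 10-1 = 9; c2=34
e=6: %3==0, total = 9*2+6 = 24; c2=35
e=13: not %3==0, total = 24-1 = 23; c2=48
total*c2 = 23*48 = 1104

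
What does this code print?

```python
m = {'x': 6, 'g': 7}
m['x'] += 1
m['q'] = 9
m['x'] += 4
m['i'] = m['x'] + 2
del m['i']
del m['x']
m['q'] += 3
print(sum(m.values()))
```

19

m['x'] = 6+1 = 7 → {'x': 7, 'g': 7}
m['q'] = 9 → {'x': 7, 'g': 7, 'q': 9}
m['x'] = 7+4 = 11 → {'x': 11, 'g': 7, 'q': 9}
m['i'] = m['x']+2 = 13 → {'x': 11, 'g': 7, 'q': 9, 'i': 13}
del 'i' → {'x': 11, 'g': 7, 'q': 9}
del 'x' → {'g': 7, 'q': 9}
m['q'] = 9+3 = 12 → {'g': 7, 'q': 12}
sum of values = 19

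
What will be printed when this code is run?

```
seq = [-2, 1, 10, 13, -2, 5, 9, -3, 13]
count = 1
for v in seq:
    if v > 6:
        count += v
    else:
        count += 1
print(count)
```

51

v=-2: not >6, count = 1+1 = 2
v=1: not >6, count = 2+1 = 3
v=10: >6, count = 3+10 = 13
v=13: >6, count = 13+13 = 26
v=-2: not >6, count = 26+1 = 27
v=5: not >6, count = 27+1 = 28
v=9: >6, count = 28+9 = 37
v=-3: not >6, count = 37+1 = 38
v=13: >6, count = 38+13 = 51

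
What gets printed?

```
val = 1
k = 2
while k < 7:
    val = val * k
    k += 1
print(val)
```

k=2: val = 1*2 = 2
k=3: val = 2*3 = 6
k=4: val = 6*4 = 24
k=5: val = 24*5 = 120
k=6: val = 120*6 = 720

720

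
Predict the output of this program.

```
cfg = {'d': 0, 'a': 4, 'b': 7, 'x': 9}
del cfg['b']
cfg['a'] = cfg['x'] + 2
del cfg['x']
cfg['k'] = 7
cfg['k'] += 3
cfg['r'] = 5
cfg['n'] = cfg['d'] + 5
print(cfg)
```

del 'b' → {'d': 0, 'a': 4, 'x': 9}
cfg['a'] = cfg['x']+2 = 11 → {'d': 0, 'a': 11, 'x': 9}
del 'x' → {'d': 0, 'a': 11}
cfg['k'] = 7 → {'d': 0, 'a': 11, 'k': 7}
cfg['k'] = 7+3 = 10 → {'d': 0, 'a': 11, 'k': 10}
cfg['r'] = 5 → {'d': 0, 'a': 11, 'k': 10, 'r': 5}
cfg['n'] = cfg['d']+5 = 5 → {'d': 0, 'a': 11, 'k': 10, 'r': 5, 'n': 5}

{'d': 0, 'a': 11, 'k': 10, 'r': 5, 'n': 5}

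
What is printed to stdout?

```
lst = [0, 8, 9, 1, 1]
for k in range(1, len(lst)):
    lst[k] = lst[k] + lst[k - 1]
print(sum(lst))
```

62

k=1: lst[1] = 8+0 = 8 → [0, 8, 9, 1, 1]
k=2: lst[2] = 9+8 = 17 → [0, 8, 17, 1, 1]
k=3: lst[3] = 1+17 = 18 → [0, 8, 17, 18, 1]
k=4: lst[4] = 1+18 = 19 → [0, 8, 17, 18, 19]
sum = 62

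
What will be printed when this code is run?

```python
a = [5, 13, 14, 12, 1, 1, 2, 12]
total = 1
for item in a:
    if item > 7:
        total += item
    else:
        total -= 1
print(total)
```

48

item=5: not >7, total = 1-1 = 0
item=13: >7, total = 0+13 = 13
item=14: >7, total = 13+14 = 27
item=12: >7, total = 27+12 = 39
item=1: not >7, total = 39-1 = 38
item=1: not >7, total = 38-1 = 37
item=2: not >7, total = 37-1 = 36
item=12: >7, total = 36+12 = 48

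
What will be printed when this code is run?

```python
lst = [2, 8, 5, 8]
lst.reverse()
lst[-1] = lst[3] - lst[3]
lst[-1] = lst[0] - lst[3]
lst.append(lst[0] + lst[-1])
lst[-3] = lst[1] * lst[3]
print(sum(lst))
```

reverse → [8, 5, 8, 2]
lst[-1] = lst[3]-lst[3] = 2-2 = 0 → [8, 5, 8, 0]
lst[-1] = lst[0]-lst[3] = 8-0 = 8 → [8, 5, 8, 8]
append lst[0]+lst[-1] = 8+8 = 16 → [8, 5, 8, 8, 16]
lst[-3] = lst[1]*lst[3] = 5*8 = 40 → [8, 5, 40, 8, 16]
sum = 77

77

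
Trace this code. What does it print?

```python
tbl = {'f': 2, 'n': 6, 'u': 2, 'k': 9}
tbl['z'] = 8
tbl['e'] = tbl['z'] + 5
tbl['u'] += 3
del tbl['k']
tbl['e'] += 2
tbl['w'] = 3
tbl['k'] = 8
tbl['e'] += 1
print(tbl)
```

{'f': 2, 'n': 6, 'u': 5, 'z': 8, 'e': 16, 'w': 3, 'k': 8}

tbl['z'] = 8 → {'f': 2, 'n': 6, 'u': 2, 'k': 9, 'z': 8}
tbl['e'] = tbl['z']+5 = 13 → {'f': 2, 'n': 6, 'u': 2, 'k': 9, 'z': 8, 'e': 13}
tbl['u'] = 2+3 = 5 → {'f': 2, 'n': 6, 'u': 5, 'k': 9, 'z': 8, 'e': 13}
del 'k' → {'f': 2, 'n': 6, 'u': 5, 'z': 8, 'e': 13}
tbl['e'] = 13+2 = 15 → {'f': 2, 'n': 6, 'u': 5, 'z': 8, 'e': 15}
tbl['w'] = 3 → {'f': 2, 'n': 6, 'u': 5, 'z': 8, 'e': 15, 'w': 3}
tbl['k'] = 8 → {'f': 2, 'n': 6, 'u': 5, 'z': 8, 'e': 15, 'w': 3, 'k': 8}
tbl['e'] = 15+1 = 16 → {'f': 2, 'n': 6, 'u': 5, 'z': 8, 'e': 16, 'w': 3, 'k': 8}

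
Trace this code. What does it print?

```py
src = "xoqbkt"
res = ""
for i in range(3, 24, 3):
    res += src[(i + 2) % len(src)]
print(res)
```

tqtqtqt

i=3: add src[5]='t' → 't'
i=6: add src[2]='q' → 'tq'
i=9: add src[5]='t' → 'tqt'
i=12: add src[2]='q' → 'tqtq'
i=15: add src[5]='t' → 'tqtqt'
i=18: add src[2]='q' → 'tqtqtq'
i=21: add src[5]='t' → 'tqtqtqt'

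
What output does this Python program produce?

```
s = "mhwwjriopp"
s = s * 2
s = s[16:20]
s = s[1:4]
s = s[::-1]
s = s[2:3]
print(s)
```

repeat ×2 → 'mhwwjrioppmhwwjriopp'
slice [16:20] → 'iopp'
slice [1:4] → 'opp'
reverse → 'ppo'
slice [2:3] → 'o'

o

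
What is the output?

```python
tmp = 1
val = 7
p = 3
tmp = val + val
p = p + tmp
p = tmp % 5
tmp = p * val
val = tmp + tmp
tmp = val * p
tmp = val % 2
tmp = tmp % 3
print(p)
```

4

tmp = 7+7 = 14
p = 3+14 = 17
p = 14%5 = 4
tmp = 4*7 = 28
val = 28+28 = 56
tmp = 56*4 = 224
tmp = 56%2 = 0
tmp = 0%3 = 0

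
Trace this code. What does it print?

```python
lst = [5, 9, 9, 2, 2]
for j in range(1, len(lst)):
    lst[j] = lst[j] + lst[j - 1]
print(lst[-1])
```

27

j=1: lst[1] = 9+5 = 14 → [5, 14, 9, 2, 2]
j=2: lst[2] = 9+14 = 23 → [5, 14, 23, 2, 2]
j=3: lst[3] = 2+23 = 25 → [5, 14, 23, 25, 2]
j=4: lst[4] = 2+25 = 27 → [5, 14, 23, 25, 27]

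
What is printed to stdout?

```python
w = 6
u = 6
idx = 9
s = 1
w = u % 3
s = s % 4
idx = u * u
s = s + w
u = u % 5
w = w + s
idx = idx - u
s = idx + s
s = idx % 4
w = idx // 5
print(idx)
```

35

w = 6%3 = 0
s = 1%4 = 1
idx = 6*6 = 36
s = 1+0 = 1
u = 6%5 = 1
w = 0+1 = 1
idx = 36-1 = 35
s = 35+1 = 36
s = 35%4 = 3
w = 35//5 = 7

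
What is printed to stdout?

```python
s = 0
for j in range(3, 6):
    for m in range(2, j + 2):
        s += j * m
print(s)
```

183

j=3,m=2: s = 0+6 = 6
j=3,m=3: s = 6+9 = 15
j=3,m=4: s = 15+12 = 27
j=4,m=2: s = 27+8 = 35
j=4,m=3: s = 35+12 = 47
j=4,m=4: s = 47+16 = 63
j=4,m=5: s = 63+20 = 83
j=5,m=2: s = 83+10 = 93
j=5,m=3: s = 93+15 = 108
j=5,m=4: s = 108+20 = 128
j=5,m=5: s = 128+25 = 153
j=5,m=6: s = 153+30 = 183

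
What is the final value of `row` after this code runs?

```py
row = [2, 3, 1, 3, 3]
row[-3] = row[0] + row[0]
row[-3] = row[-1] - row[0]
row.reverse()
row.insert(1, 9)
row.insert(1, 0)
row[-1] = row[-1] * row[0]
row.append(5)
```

[3, 0, 9, 3, 1, 3, 6, 5]

row[-3] = row[0]+row[0] = 2+2 = 4 → [2, 3, 4, 3, 3]
row[-3] = row[-1]-row[0] = 3-2 = 1 → [2, 3, 1, 3, 3]
reverse → [3, 3, 1, 3, 2]
insert 9 at 1 → [3, 9, 3, 1, 3, 2]
insert 0 at 1 → [3, 0, 9, 3, 1, 3, 2]
row[-1] = row[-1]*row[0] = 2*3 = 6 → [3, 0, 9, 3, 1, 3, 6]
append 5 → [3, 0, 9, 3, 1, 3, 6, 5]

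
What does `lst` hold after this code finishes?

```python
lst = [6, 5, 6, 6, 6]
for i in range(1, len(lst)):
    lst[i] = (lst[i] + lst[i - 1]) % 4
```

[6, 3, 1, 3, 1]

i=1: lst[1] = (5+6)%4 = 3 → [6, 3, 6, 6, 6]
i=2: lst[2] = (6+3)%4 = 1 → [6, 3, 1, 6, 6]
i=3: lst[3] = (6+1)%4 = 3 → [6, 3, 1, 3, 6]
i=4: lst[4] = (6+3)%4 = 1 → [6, 3, 1, 3, 1]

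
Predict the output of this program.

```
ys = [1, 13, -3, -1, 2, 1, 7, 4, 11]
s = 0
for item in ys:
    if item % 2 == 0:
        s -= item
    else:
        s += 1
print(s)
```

item=1: not even, s = 0+1 = 1
item=13: not even, s = 1+1 = 2
item=-3: not even, s = 2+1 = 3
item=-1: not even, s = 3+1 = 4
item=2: even, s = 4-2 = 2
item=1: not even, s = 2+1 = 3
item=7: not even, s = 3+1 = 4
item=4: even, s = 4-4 = 0
item=11: not even, s = 0+1 = 1

1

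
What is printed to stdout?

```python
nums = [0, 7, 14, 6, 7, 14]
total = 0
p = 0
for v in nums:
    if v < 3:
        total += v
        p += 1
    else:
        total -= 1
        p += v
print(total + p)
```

v=0: <3, total = 0+0 = 0; p=1
v=7: not <3, total = 0-1 = -1; p=8
v=14: not <3, total = (-1)-1 = -2; p=22
v=6: not <3, total = (-2)-1 = -3; p=28
v=7: not <3, total = (-3)-1 = -4; p=35
v=14: not <3, total = (-4)-1 = -5; p=49
total+p = (-5)+49 = 44

44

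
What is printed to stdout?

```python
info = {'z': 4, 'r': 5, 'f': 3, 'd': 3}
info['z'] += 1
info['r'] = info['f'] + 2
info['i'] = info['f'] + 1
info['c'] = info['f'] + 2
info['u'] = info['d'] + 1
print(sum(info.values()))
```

info['z'] = 4+1 = 5 → {'z': 5, 'r': 5, 'f': 3, 'd': 3}
info['r'] = info['f']+2 = 5 → {'z': 5, 'r': 5, 'f': 3, 'd': 3}
info['i'] = info['f']+1 = 4 → {'z': 5, 'r': 5, 'f': 3, 'd': 3, 'i': 4}
info['c'] = info['f']+2 = 5 → {'z': 5, 'r': 5, 'f': 3, 'd': 3, 'i': 4, 'c': 5}
info['u'] = info['d']+1 = 4 → {'z': 5, 'r': 5, 'f': 3, 'd': 3, 'i': 4, 'c': 5, 'u': 4}
sum of values = 29

29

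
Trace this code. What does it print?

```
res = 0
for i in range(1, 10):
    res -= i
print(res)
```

i=1: res = 0-1 = -1
i=2: res = (-1)-2 = -3
i=3: res = (-3)-3 = -6
i=4: res = (-6)-4 = -10
i=5: res = (-10)-5 = -15
i=6: res = (-15)-6 = -21
i=7: res = (-21)-7 = -28
i=8: res = (-28)-8 = -36
i=9: res = (-36)-9 = -45

-45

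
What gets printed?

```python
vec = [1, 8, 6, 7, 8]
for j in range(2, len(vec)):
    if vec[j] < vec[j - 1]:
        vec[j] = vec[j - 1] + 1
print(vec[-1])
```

j=2: 6<8, vec[2] = 8+1 = 9 → [1, 8, 9, 7, 8]
j=3: 7<9, vec[3] = 9+1 = 10 → [1, 8, 9, 10, 8]
j=4: 8<10, vec[4] = 10+1 = 11 → [1, 8, 9, 10, 11]

11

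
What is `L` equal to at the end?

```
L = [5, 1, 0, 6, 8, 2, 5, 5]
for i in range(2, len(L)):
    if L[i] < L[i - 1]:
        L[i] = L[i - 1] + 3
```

[5, 1, 4, 6, 8, 11, 14, 17]

i=2: 0<1, L[2] = 1+3 = 4 → [5, 1, 4, 6, 8, 2, 5, 5]
i=3: 6>=4, unchanged → [5, 1, 4, 6, 8, 2, 5, 5]
i=4: 8>=6, unchanged → [5, 1, 4, 6, 8, 2, 5, 5]
i=5: 2<8, L[5] = 8+3 = 11 → [5, 1, 4, 6, 8, 11, 5, 5]
i=6: 5<11, L[6] = 11+3 = 14 → [5, 1, 4, 6, 8, 11, 14, 5]
i=7: 5<14, L[7] = 14+3 = 17 → [5, 1, 4, 6, 8, 11, 14, 17]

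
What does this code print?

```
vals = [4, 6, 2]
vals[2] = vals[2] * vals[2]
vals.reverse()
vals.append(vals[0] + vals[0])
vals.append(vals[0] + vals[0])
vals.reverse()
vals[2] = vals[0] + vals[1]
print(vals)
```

vals[2] = vals[2]*vals[2] = 2*2 = 4 → [4, 6, 4]
reverse → [4, 6, 4]
append vals[0]+vals[0] = 4+4 = 8 → [4, 6, 4, 8]
append vals[0]+vals[0] = 4+4 = 8 → [4, 6, 4, 8, 8]
reverse → [8, 8, 4, 6, 4]
vals[2] = vals[0]+vals[1] = 8+8 = 16 → [8, 8, 16, 6, 4]

[8, 8, 16, 6, 4]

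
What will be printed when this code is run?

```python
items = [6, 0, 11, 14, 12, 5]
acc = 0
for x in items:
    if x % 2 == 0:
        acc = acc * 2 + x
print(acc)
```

88

x=6: even, acc = 0*2+6 = 6
x=0: even, acc = 6*2+0 = 12
x=11: not even
x=14: even, acc = 12*2+14 = 38
x=12: even, acc = 38*2+12 = 88
x=5: not even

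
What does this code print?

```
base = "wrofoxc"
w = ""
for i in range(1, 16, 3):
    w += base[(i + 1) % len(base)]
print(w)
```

oxrow

i=1: add base[2]='o' → 'o'
i=4: add base[5]='x' → 'ox'
i=7: add base[1]='r' → 'oxr'
i=10: add base[4]='o' → 'oxro'
i=13: add base[0]='w' → 'oxrow'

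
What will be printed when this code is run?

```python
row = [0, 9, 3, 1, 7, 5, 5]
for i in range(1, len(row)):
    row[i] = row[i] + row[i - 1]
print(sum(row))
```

i=1: row[1] = 9+0 = 9 → [0, 9, 3, 1, 7, 5, 5]
i=2: row[2] = 3+9 = 12 → [0, 9, 12, 1, 7, 5, 5]
i=3: row[3] = 1+12 = 13 → [0, 9, 12, 13, 7, 5, 5]
i=4: row[4] = 7+13 = 20 → [0, 9, 12, 13, 20, 5, 5]
i=5: row[5] = 5+20 = 25 → [0, 9, 12, 13, 20, 25, 5]
i=6: row[6] = 5+25 = 30 → [0, 9, 12, 13, 20, 25, 30]
sum = 109

109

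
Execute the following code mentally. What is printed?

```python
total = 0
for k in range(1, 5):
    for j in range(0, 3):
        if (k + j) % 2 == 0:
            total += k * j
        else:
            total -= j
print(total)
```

k=1,j=0: odd sum, total = 0-0 = 0
k=1,j=1: even sum, total = 0+1 = 1
k=1,j=2: odd sum, total = 1-2 = -1
k=2,j=0: even sum, total = (-1)+0 = -1
k=2,j=1: odd sum, total = (-1)-1 = -2
k=2,j=2: even sum, total = (-2)+4 = 2
k=3,j=0: odd sum, total = 2-0 = 2
k=3,j=1: even sum, total = 2+3 = 5
k=3,j=2: odd sum, total = 5-2 = 3
k=4,j=0: even sum, total = 3+0 = 3
k=4,j=1: odd sum, total = 3-1 = 2
k=4,j=2: even sum, total = 2+8 = 10

10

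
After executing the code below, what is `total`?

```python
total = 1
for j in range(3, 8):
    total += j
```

26

j=3: total = 1+3 = 4
j=4: total = 4+4 = 8
j=5: total = 8+5 = 13
j=6: total = 13+6 = 19
j=7: total = 19+7 = 26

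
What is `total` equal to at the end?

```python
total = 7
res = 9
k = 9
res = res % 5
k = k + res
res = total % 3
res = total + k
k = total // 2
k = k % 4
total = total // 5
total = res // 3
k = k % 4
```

res = 9%5 = 4
k = 9+4 = 13
res = 7%3 = 1
res = 7+13 = 20
k = 7//2 = 3
k = 3%4 = 3
total = 7//5 = 1
total = 20//3 = 6
k = 3%4 = 3

6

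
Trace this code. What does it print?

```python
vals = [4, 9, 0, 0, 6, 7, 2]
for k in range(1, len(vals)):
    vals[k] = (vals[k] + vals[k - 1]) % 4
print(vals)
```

[4, 1, 1, 1, 3, 2, 0]

k=1: vals[1] = (9+4)%4 = 1 → [4, 1, 0, 0, 6, 7, 2]
k=2: vals[2] = (0+1)%4 = 1 → [4, 1, 1, 0, 6, 7, 2]
k=3: vals[3] = (0+1)%4 = 1 → [4, 1, 1, 1, 6, 7, 2]
k=4: vals[4] = (6+1)%4 = 3 → [4, 1, 1, 1, 3, 7, 2]
k=5: vals[5] = (7+3)%4 = 2 → [4, 1, 1, 1, 3, 2, 2]
k=6: vals[6] = (2+2)%4 = 0 → [4, 1, 1, 1, 3, 2, 0]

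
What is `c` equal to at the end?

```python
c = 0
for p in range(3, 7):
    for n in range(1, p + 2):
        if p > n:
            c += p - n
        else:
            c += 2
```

50

p=3,n=1: 3>1, c = 0+2 = 2
p=3,n=2: 3>2, c = 2+1 = 3
p=3,n=3: not 3>3, c = 3+2 = 5
p=3,n=4: not 3>4, c = 5+2 = 7
p=4,n=1: 4>1, c = 7+3 = 10
p=4,n=2: 4>2, c = 10+2 = 12
p=4,n=3: 4>3, c = 12+1 = 13
p=4,n=4: not 4>4, c = 13+2 = 15
p=4,n=5: not 4>5, c = 15+2 = 17
p=5,n=1: 5>1, c = 17+4 = 21
p=5,n=2: 5>2, c = 21+3 = 24
p=5,n=3: 5>3, c = 24+2 = 26
p=5,n=4: 5>4, c = 26+1 = 27
p=5,n=5: not 5>5, c = 27+2 = 29
p=5,n=6: not 5>6, c = 29+2 = 31
p=6,n=1: 6>1, c = 31+5 = 36
p=6,n=2: 6>2, c = 36+4 = 40
p=6,n=3: 6>3, c = 40+3 = 43
p=6,n=4: 6>4, c = 43+2 = 45
p=6,n=5: 6>5, c = 45+1 = 46
p=6,n=6: not 6>6, c = 46+2 = 48
p=6,n=7: not 6>7, c = 48+2 = 50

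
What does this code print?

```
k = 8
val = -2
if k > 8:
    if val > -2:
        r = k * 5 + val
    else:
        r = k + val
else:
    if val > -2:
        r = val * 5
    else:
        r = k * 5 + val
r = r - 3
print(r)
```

35

k=8, val=-2
k > 8 is False; val > -2 is False
→ r = k * 5 + val = 38
r = 38-3 = 35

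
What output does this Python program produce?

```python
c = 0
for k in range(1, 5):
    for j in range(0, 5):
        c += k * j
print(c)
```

k=1,j=0: c = 0+0 = 0
k=1,j=1: c = 0+1 = 1
k=1,j=2: c = 1+2 = 3
k=1,j=3: c = 3+3 = 6
k=1,j=4: c = 6+4 = 10
k=2,j=0: c = 10+0 = 10
k=2,j=1: c = 10+2 = 12
k=2,j=2: c = 12+4 = 16
k=2,j=3: c = 16+6 = 22
k=2,j=4: c = 22+8 = 30
k=3,j=0: c = 30+0 = 30
k=3,j=1: c = 30+3 = 33
k=3,j=2: c = 33+6 = 39
k=3,j=3: c = 39+9 = 48
k=3,j=4: c = 48+12 = 60
k=4,j=0: c = 60+0 = 60
k=4,j=1: c = 60+4 = 64
k=4,j=2: c = 64+8 = 72
k=4,j=3: c = 72+12 = 84
k=4,j=4: c = 84+16 = 100

100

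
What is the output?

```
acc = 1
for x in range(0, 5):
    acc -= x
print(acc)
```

-9

x=0: acc = 1-0 = 1
x=1: acc = 1-1 = 0
x=2: acc = 0-2 = -2
x=3: acc = (-2)-3 = -5
x=4: acc = (-5)-4 = -9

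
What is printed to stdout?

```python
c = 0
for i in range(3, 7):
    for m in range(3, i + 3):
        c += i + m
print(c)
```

i=3,m=3: c = 0+6 = 6
i=3,m=4: c = 6+7 = 13
i=3,m=5: c = 13+8 = 21
i=4,m=3: c = 21+7 = 28
i=4,m=4: c = 28+8 = 36
i=4,m=5: c = 36+9 = 45
i=4,m=6: c = 45+10 = 55
i=5,m=3: c = 55+8 = 63
i=5,m=4: c = 63+9 = 72
i=5,m=5: c = 72+10 = 82
i=5,m=6: c = 82+11 = 93
i=5,m=7: c = 93+12 = 105
i=6,m=3: c = 105+9 = 114
i=6,m=4: c = 114+10 = 124
i=6,m=5: c = 124+11 = 135
i=6,m=6: c = 135+12 = 147
i=6,m=7: c = 147+13 = 160
i=6,m=8: c = 160+14 = 174

174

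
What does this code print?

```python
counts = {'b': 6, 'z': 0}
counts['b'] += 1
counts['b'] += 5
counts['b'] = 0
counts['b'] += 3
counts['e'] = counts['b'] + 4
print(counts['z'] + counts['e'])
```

counts['b'] = 6+1 = 7 → {'b': 7, 'z': 0}
counts['b'] = 7+5 = 12 → {'b': 12, 'z': 0}
counts['b'] = 0 → {'b': 0, 'z': 0}
counts['b'] = 0+3 = 3 → {'b': 3, 'z': 0}
counts['e'] = counts['b']+4 = 7 → {'b': 3, 'z': 0, 'e': 7}
counts['z']+counts['e'] = 0+7 = 7

7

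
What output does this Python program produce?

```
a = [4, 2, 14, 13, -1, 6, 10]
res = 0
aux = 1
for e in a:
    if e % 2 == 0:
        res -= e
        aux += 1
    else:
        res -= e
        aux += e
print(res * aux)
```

e=4: even, res = 0-4 = -4; aux=2
e=2: even, res = (-4)-2 = -6; aux=3
e=14: even, res = (-6)-14 = -20; aux=4
e=13: not even, res = (-20)-13 = -33; aux=17
e=-1: not even, res = (-33)-(-1) = -32; aux=16
e=6: even, res = (-32)-6 = -38; aux=17
e=10: even, res = (-38)-10 = -48; aux=18
res*aux = (-48)*18 = -864

-864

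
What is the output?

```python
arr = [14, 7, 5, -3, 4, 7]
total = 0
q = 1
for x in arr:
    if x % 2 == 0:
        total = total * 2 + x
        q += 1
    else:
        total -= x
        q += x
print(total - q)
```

x=14: even, total = 0*2+14 = 14; q=2
x=7: not even, total = 14-7 = 7; q=9
x=5: not even, total = 7-5 = 2; q=14
x=-3: not even, total = 2-(-3) = 5; q=11
x=4: even, total = 5*2+4 = 14; q=12
x=7: not even, total = 14-7 = 7; q=19
total-q = 7-19 = -12

-12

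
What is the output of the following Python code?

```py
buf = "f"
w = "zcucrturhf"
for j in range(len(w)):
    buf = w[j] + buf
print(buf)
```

fhrutrcuczf

j=0: prepend 'z' → 'zf'
j=1: prepend 'c' → 'czf'
j=2: prepend 'u' → 'uczf'
j=3: prepend 'c' → 'cuczf'
j=4: prepend 'r' → 'rcuczf'
j=5: prepend 't' → 'trcuczf'
j=6: prepend 'u' → 'utrcuczf'
j=7: prepend 'r' → 'rutrcuczf'
j=8: prepend 'h' → 'hrutrcuczf'
j=9: prepend 'f' → 'fhrutrcuczf'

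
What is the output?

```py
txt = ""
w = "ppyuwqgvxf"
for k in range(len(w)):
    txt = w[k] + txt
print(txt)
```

fxvgqwuypp

k=0: prepend 'p' → 'p'
k=1: prepend 'p' → 'pp'
k=2: prepend 'y' → 'ypp'
k=3: prepend 'u' → 'uypp'
k=4: prepend 'w' → 'wuypp'
k=5: prepend 'q' → 'qwuypp'
k=6: prepend 'g' → 'gqwuypp'
k=7: prepend 'v' → 'vgqwuypp'
k=8: prepend 'x' → 'xvgqwuypp'
k=9: prepend 'f' → 'fxvgqwuypp'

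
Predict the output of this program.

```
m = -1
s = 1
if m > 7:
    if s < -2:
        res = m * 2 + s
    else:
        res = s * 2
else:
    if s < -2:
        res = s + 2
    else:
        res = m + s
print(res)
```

m=-1, s=1
m > 7 is False; s < -2 is False
→ res = m + s = 0

0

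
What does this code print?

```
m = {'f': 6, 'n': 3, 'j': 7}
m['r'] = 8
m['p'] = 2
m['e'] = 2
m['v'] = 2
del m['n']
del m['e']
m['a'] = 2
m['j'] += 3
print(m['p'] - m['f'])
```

-4

m['r'] = 8 → {'f': 6, 'n': 3, 'j': 7, 'r': 8}
m['p'] = 2 → {'f': 6, 'n': 3, 'j': 7, 'r': 8, 'p': 2}
m['e'] = 2 → {'f': 6, 'n': 3, 'j': 7, 'r': 8, 'p': 2, 'e': 2}
m['v'] = 2 → {'f': 6, 'n': 3, 'j': 7, 'r': 8, 'p': 2, 'e': 2, 'v': 2}
del 'n' → {'f': 6, 'j': 7, 'r': 8, 'p': 2, 'e': 2, 'v': 2}
del 'e' → {'f': 6, 'j': 7, 'r': 8, 'p': 2, 'v': 2}
m['a'] = 2 → {'f': 6, 'j': 7, 'r': 8, 'p': 2, 'v': 2, 'a': 2}
m['j'] = 7+3 = 10 → {'f': 6, 'j': 10, 'r': 8, 'p': 2, 'v': 2, 'a': 2}
m['p']-m['f'] = 2-6 = -4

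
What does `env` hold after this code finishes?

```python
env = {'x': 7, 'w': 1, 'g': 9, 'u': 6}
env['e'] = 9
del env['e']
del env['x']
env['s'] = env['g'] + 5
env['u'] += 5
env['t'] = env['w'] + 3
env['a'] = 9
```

env['e'] = 9 → {'x': 7, 'w': 1, 'g': 9, 'u': 6, 'e': 9}
del 'e' → {'x': 7, 'w': 1, 'g': 9, 'u': 6}
del 'x' → {'w': 1, 'g': 9, 'u': 6}
env['s'] = env['g']+5 = 14 → {'w': 1, 'g': 9, 'u': 6, 's': 14}
env['u'] = 6+5 = 11 → {'w': 1, 'g': 9, 'u': 11, 's': 14}
env['t'] = env['w']+3 = 4 → {'w': 1, 'g': 9, 'u': 11, 's': 14, 't': 4}
env['a'] = 9 → {'w': 1, 'g': 9, 'u': 11, 's': 14, 't': 4, 'a': 9}

{'w': 1, 'g': 9, 'u': 11, 's': 14, 't': 4, 'a': 9}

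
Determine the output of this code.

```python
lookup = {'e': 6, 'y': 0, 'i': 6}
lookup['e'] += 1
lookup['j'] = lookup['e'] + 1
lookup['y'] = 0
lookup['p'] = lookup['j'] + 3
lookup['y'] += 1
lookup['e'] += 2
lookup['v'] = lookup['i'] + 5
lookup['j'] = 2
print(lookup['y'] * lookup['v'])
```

11

lookup['e'] = 6+1 = 7 → {'e': 7, 'y': 0, 'i': 6}
lookup['j'] = lookup['e']+1 = 8 → {'e': 7, 'y': 0, 'i': 6, 'j': 8}
lookup['y'] = 0 → {'e': 7, 'y': 0, 'i': 6, 'j': 8}
lookup['p'] = lookup['j']+3 = 11 → {'e': 7, 'y': 0, 'i': 6, 'j': 8, 'p': 11}
lookup['y'] = 0+1 = 1 → {'e': 7, 'y': 1, 'i': 6, 'j': 8, 'p': 11}
lookup['e'] = 7+2 = 9 → {'e': 9, 'y': 1, 'i': 6, 'j': 8, 'p': 11}
lookup['v'] = lookup['i']+5 = 11 → {'e': 9, 'y': 1, 'i': 6, 'j': 8, 'p': 11, 'v': 11}
lookup['j'] = 2 → {'e': 9, 'y': 1, 'i': 6, 'j': 2, 'p': 11, 'v': 11}
lookup['y']*lookup['v'] = 1*11 = 11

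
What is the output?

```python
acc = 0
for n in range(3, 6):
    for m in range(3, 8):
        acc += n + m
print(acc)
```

n=3,m=3: acc = 0+6 = 6
n=3,m=4: acc = 6+7 = 13
n=3,m=5: acc = 13+8 = 21
n=3,m=6: acc = 21+9 = 30
n=3,m=7: acc = 30+10 = 40
n=4,m=3: acc = 40+7 = 47
n=4,m=4: acc = 47+8 = 55
n=4,m=5: acc = 55+9 = 64
n=4,m=6: acc = 64+10 = 74
n=4,m=7: acc = 74+11 = 85
n=5,m=3: acc = 85+8 = 93
n=5,m=4: acc = 93+9 = 102
n=5,m=5: acc = 102+10 = 112
n=5,m=6: acc = 112+11 = 123
n=5,m=7: acc = 123+12 = 135

135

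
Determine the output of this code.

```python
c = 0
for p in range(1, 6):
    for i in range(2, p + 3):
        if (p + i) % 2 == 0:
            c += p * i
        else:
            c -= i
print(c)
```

131

p=1,i=2: odd sum, c = 0-2 = -2
p=1,i=3: even sum, c = (-2)+3 = 1
p=2,i=2: even sum, c = 1+4 = 5
p=2,i=3: odd sum, c = 5-3 = 2
p=2,i=4: even sum, c = 2+8 = 10
p=3,i=2: odd sum, c = 10-2 = 8
p=3,i=3: even sum, c = 8+9 = 17
p=3,i=4: odd sum, c = 17-4 = 13
p=3,i=5: even sum, c = 13+15 = 28
p=4,i=2: even sum, c = 28+8 = 36
p=4,i=3: odd sum, c = 36-3 = 33
p=4,i=4: even sum, c = 33+16 = 49
p=4,i=5: odd sum, c = 49-5 = 44
p=4,i=6: even sum, c = 44+24 = 68
p=5,i=2: odd sum, c = 68-2 = 66
p=5,i=3: even sum, c = 66+15 = 81
p=5,i=4: odd sum, c = 81-4 = 77
p=5,i=5: even sum, c = 77+25 = 102
p=5,i=6: odd sum, c = 102-6 = 96
p=5,i=7: even sum, c = 96+35 = 131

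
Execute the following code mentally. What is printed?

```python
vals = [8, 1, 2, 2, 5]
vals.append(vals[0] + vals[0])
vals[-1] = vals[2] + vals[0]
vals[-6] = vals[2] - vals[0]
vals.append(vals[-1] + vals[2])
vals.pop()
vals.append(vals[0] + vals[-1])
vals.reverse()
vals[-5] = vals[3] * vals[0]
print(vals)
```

append vals[0]+vals[0] = 8+8 = 16 → [8, 1, 2, 2, 5, 16]
vals[-1] = vals[2]+vals[0] = 2+8 = 10 → [8, 1, 2, 2, 5, 10]
vals[-6] = vals[2]-vals[0] = 2-8 = -6 → [-6, 1, 2, 2, 5, 10]
append vals[-1]+vals[2] = 10+2 = 12 → [-6, 1, 2, 2, 5, 10, 12]
pop() removes 12 → [-6, 1, 2, 2, 5, 10]
append vals[0]+vals[-1] = (-6)+10 = 4 → [-6, 1, 2, 2, 5, 10, 4]
reverse → [4, 10, 5, 2, 2, 1, -6]
vals[-5] = vals[3]*vals[0] = 2*4 = 8 → [4, 10, 8, 2, 2, 1, -6]

[4, 10, 8, 2, 2, 1, -6]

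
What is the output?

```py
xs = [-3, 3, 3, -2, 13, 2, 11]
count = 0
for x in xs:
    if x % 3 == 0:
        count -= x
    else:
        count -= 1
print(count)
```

-7

x=-3: %3==0, count = 0-(-3) = 3
x=3: %3==0, count = 3-3 = 0
x=3: %3==0, count = 0-3 = -3
x=-2: not %3==0, count = (-3)-1 = -4
x=13: not %3==0, count = (-4)-1 = -5
x=2: not %3==0, count = (-5)-1 = -6
x=11: not %3==0, count = (-6)-1 = -7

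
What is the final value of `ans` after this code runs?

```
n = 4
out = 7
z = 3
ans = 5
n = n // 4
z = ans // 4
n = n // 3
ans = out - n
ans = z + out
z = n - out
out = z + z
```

n = 4//4 = 1
z = 5//4 = 1
n = 1//3 = 0
ans = 7-0 = 7
ans = 1+7 = 8
z = 0-7 = -7
out = (-7)+(-7) = -14

8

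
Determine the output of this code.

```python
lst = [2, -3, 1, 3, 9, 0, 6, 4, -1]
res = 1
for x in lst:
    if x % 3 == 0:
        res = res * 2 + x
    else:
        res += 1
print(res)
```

x=2: not %3==0, res = 1+1 = 2
x=-3: %3==0, res = 2*2+(-3) = 1
x=1: not %3==0, res = 1+1 = 2
x=3: %3==0, res = 2*2+3 = 7
x=9: %3==0, res = 7*2+9 = 23
x=0: %3==0, res = 23*2+0 = 46
x=6: %3==0, res = 46*2+6 = 98
x=4: not %3==0, res = 98+1 = 99
x=-1: not %3==0, res = 99+1 = 100

100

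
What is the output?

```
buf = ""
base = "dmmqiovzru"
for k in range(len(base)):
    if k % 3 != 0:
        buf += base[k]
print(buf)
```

mmiozr

k=0: skip
k=1: add 'm' → 'm'
k=2: add 'm' → 'mm'
k=3: skip
k=4: add 'i' → 'mmi'
k=5: add 'o' → 'mmio'
k=6: skip
k=7: add 'z' → 'mmioz'
k=8: add 'r' → 'mmiozr'
k=9: skip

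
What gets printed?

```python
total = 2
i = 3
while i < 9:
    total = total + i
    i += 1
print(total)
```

35

i=3: total = 2+3 = 5
i=4: total = 5+4 = 9
i=5: total = 9+5 = 14
i=6: total = 14+6 = 20
i=7: total = 20+7 = 27
i=8: total = 27+8 = 35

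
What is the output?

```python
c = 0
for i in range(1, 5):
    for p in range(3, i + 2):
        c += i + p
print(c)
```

42

i=2,p=3: c = 0+5 = 5
i=3,p=3: c = 5+6 = 11
i=3,p=4: c = 11+7 = 18
i=4,p=3: c = 18+7 = 25
i=4,p=4: c = 25+8 = 33
i=4,p=5: c = 33+9 = 42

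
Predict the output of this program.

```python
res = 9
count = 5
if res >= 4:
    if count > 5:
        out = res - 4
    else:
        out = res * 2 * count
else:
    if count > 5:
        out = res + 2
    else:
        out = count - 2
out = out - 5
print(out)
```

85

res=9, count=5
res >= 4 is True; count > 5 is False
→ out = res * 2 * count = 90
out = 90-5 = 85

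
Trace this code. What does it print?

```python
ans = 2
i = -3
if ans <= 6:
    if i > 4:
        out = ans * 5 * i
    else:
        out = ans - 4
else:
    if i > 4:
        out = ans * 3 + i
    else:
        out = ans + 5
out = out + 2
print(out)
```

ans=2, i=-3
ans <= 6 is True; i > 4 is False
→ out = ans - 4 = -2
out = (-2)+2 = 0

0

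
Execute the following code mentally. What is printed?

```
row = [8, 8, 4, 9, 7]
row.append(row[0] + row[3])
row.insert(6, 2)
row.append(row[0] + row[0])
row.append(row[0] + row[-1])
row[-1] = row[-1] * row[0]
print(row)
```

[8, 8, 4, 9, 7, 17, 2, 16, 192]

append row[0]+row[3] = 8+9 = 17 → [8, 8, 4, 9, 7, 17]
insert 2 at 6 → [8, 8, 4, 9, 7, 17, 2]
append row[0]+row[0] = 8+8 = 16 → [8, 8, 4, 9, 7, 17, 2, 16]
append row[0]+row[-1] = 8+16 = 24 → [8, 8, 4, 9, 7, 17, 2, 16, 24]
row[-1] = row[-1]*row[0] = 24*8 = 192 → [8, 8, 4, 9, 7, 17, 2, 16, 192]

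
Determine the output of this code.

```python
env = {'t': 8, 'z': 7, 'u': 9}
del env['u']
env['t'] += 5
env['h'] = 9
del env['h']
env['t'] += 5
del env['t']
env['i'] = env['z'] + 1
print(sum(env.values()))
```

15

del 'u' → {'t': 8, 'z': 7}
env['t'] = 8+5 = 13 → {'t': 13, 'z': 7}
env['h'] = 9 → {'t': 13, 'z': 7, 'h': 9}
del 'h' → {'t': 13, 'z': 7}
env['t'] = 13+5 = 18 → {'t': 18, 'z': 7}
del 't' → {'z': 7}
env['i'] = env['z']+1 = 8 → {'z': 7, 'i': 8}
sum of values = 15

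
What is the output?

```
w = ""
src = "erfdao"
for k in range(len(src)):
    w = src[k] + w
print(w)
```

k=0: prepend 'e' → 'e'
k=1: prepend 'r' → 're'
k=2: prepend 'f' → 'fre'
k=3: prepend 'd' → 'dfre'
k=4: prepend 'a' → 'adfre'
k=5: prepend 'o' → 'oadfre'

oadfre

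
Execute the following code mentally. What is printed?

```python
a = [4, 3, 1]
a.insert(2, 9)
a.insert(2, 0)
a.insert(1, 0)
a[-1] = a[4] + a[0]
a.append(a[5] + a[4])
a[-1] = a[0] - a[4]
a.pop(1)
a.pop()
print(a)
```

[4, 3, 0, 9, 13]

insert 9 at 2 → [4, 3, 9, 1]
insert 0 at 2 → [4, 3, 0, 9, 1]
insert 0 at 1 → [4, 0, 3, 0, 9, 1]
a[-1] = a[4]+a[0] = 9+4 = 13 → [4, 0, 3, 0, 9, 13]
append a[5]+a[4] = 13+9 = 22 → [4, 0, 3, 0, 9, 13, 22]
a[-1] = a[0]-a[4] = 4-9 = -5 → [4, 0, 3, 0, 9, 13, -5]
pop(1) removes 0 → [4, 3, 0, 9, 13, -5]
pop() removes -5 → [4, 3, 0, 9, 13]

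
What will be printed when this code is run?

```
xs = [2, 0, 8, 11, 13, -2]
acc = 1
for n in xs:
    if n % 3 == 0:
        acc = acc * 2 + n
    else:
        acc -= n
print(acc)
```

n=2: not %3==0, acc = 1-2 = -1
n=0: %3==0, acc = (-1)*2+0 = -2
n=8: not %3==0, acc = (-2)-8 = -10
n=11: not %3==0, acc = (-10)-11 = -21
n=13: not %3==0, acc = (-21)-13 = -34
n=-2: not %3==0, acc = (-34)-(-2) = -32

-32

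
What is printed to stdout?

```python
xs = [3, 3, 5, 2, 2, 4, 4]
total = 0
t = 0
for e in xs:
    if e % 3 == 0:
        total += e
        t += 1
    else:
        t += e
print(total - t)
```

-13

e=3: %3==0, total = 0+3 = 3; t=1
e=3: %3==0, total = 3+3 = 6; t=2
e=5: not %3==0; t=7
e=2: not %3==0; t=9
e=2: not %3==0; t=11
e=4: not %3==0; t=15
e=4: not %3==0; t=19
total-t = 6-19 = -13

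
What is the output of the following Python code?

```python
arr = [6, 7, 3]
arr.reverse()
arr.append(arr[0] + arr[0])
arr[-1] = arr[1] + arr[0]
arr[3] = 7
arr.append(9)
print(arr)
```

reverse → [3, 7, 6]
append arr[0]+arr[0] = 3+3 = 6 → [3, 7, 6, 6]
arr[-1] = arr[1]+arr[0] = 7+3 = 10 → [3, 7, 6, 10]
arr[3] = 7 → [3, 7, 6, 7]
append 9 → [3, 7, 6, 7, 9]

[3, 7, 6, 7, 9]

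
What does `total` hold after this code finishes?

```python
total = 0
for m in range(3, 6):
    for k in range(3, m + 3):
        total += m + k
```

105

m=3,k=3: total = 0+6 = 6
m=3,k=4: total = 6+7 = 13
m=3,k=5: total = 13+8 = 21
m=4,k=3: total = 21+7 = 28
m=4,k=4: total = 28+8 = 36
m=4,k=5: total = 36+9 = 45
m=4,k=6: total = 45+10 = 55
m=5,k=3: total = 55+8 = 63
m=5,k=4: total = 63+9 = 72
m=5,k=5: total = 72+10 = 82
m=5,k=6: total = 82+11 = 93
m=5,k=7: total = 93+12 = 105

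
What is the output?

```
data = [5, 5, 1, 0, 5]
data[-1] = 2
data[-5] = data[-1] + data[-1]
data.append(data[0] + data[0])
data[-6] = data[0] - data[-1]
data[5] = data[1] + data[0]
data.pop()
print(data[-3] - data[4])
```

-1

data[-1] = 2 → [5, 5, 1, 0, 2]
data[-5] = data[-1]+data[-1] = 2+2 = 4 → [4, 5, 1, 0, 2]
append data[0]+data[0] = 4+4 = 8 → [4, 5, 1, 0, 2, 8]
data[-6] = data[0]-data[-1] = 4-8 = -4 → [-4, 5, 1, 0, 2, 8]
data[5] = data[1]+data[0] = 5+(-4) = 1 → [-4, 5, 1, 0, 2, 1]
pop() removes 1 → [-4, 5, 1, 0, 2]
data[-3]-data[4] = 1-2 = -1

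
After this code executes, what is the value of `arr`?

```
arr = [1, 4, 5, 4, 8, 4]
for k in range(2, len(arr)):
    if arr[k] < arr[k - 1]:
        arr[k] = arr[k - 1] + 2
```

k=2: 5>=4, unchanged → [1, 4, 5, 4, 8, 4]
k=3: 4<5, arr[3] = 5+2 = 7 → [1, 4, 5, 7, 8, 4]
k=4: 8>=7, unchanged → [1, 4, 5, 7, 8, 4]
k=5: 4<8, arr[5] = 8+2 = 10 → [1, 4, 5, 7, 8, 10]

[1, 4, 5, 7, 8, 10]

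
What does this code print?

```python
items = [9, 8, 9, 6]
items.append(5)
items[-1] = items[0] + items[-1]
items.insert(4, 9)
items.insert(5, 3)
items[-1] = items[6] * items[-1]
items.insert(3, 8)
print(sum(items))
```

append 5 → [9, 8, 9, 6, 5]
items[-1] = items[0]+items[-1] = 9+5 = 14 → [9, 8, 9, 6, 14]
insert 9 at 4 → [9, 8, 9, 6, 9, 14]
insert 3 at 5 → [9, 8, 9, 6, 9, 3, 14]
items[-1] = items[6]*items[-1] = 14*14 = 196 → [9, 8, 9, 6, 9, 3, 196]
insert 8 at 3 → [9, 8, 9, 8, 6, 9, 3, 196]
sum = 248

248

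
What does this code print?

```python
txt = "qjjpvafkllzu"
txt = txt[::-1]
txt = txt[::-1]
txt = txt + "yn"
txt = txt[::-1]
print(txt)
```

reverse → 'uzllkfavpjjq'
reverse → 'qjjpvafkllzu'
+ 'yn' → 'qjjpvafkllzuyn'
reverse → 'nyuzllkfavpjjq'

nyuzllkfavpjjq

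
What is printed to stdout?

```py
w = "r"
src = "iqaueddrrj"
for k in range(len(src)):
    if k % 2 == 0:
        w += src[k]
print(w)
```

riaedr

k=0: add 'i' → 'ri'
k=1: skip
k=2: add 'a' → 'ria'
k=3: skip
k=4: add 'e' → 'riae'
k=5: skip
k=6: add 'd' → 'riaed'
k=7: skip
k=8: add 'r' → 'riaedr'
k=9: skip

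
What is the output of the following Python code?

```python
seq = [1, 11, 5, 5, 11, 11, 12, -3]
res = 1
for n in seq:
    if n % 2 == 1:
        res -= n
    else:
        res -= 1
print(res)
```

-41

n=1: odd, res = 1-1 = 0
n=11: odd, res = 0-11 = -11
n=5: odd, res = (-11)-5 = -16
n=5: odd, res = (-16)-5 = -21
n=11: odd, res = (-21)-11 = -32
n=11: odd, res = (-32)-11 = -43
n=12: not odd, res = (-43)-1 = -44
n=-3: odd, res = (-44)-(-3) = -41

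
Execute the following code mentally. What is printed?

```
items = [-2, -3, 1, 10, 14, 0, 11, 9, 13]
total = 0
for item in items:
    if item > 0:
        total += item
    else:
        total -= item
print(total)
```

63

item=-2: not >0, total = 0-(-2) = 2
item=-3: not >0, total = 2-(-3) = 5
item=1: >0, total = 5+1 = 6
item=10: >0, total = 6+10 = 16
item=14: >0, total = 16+14 = 30
item=0: not >0, total = 30-0 = 30
item=11: >0, total = 30+11 = 41
item=9: >0, total = 41+9 = 50
item=13: >0, total = 50+13 = 63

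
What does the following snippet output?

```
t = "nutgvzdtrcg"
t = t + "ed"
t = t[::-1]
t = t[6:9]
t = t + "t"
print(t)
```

dzvt

+ 'ed' → 'nutgvzdtrcged'
reverse → 'degcrtdzvgtun'
slice [6:9] → 'dzv'
+ 't' → 'dzvt'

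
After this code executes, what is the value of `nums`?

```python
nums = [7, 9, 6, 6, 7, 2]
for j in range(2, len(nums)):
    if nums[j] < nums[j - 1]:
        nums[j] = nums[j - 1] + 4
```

[7, 9, 13, 17, 21, 25]

j=2: 6<9, nums[2] = 9+4 = 13 → [7, 9, 13, 6, 7, 2]
j=3: 6<13, nums[3] = 13+4 = 17 → [7, 9, 13, 17, 7, 2]
j=4: 7<17, nums[4] = 17+4 = 21 → [7, 9, 13, 17, 21, 2]
j=5: 2<21, nums[5] = 21+4 = 25 → [7, 9, 13, 17, 21, 25]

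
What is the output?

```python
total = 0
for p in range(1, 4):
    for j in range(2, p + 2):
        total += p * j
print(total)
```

39

p=1,j=2: total = 0+2 = 2
p=2,j=2: total = 2+4 = 6
p=2,j=3: total = 6+6 = 12
p=3,j=2: total = 12+6 = 18
p=3,j=3: total = 18+9 = 27
p=3,j=4: total = 27+12 = 39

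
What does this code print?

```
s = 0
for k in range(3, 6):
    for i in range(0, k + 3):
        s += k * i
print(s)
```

k=3,i=0: s = 0+0 = 0
k=3,i=1: s = 0+3 = 3
k=3,i=2: s = 3+6 = 9
k=3,i=3: s = 9+9 = 18
k=3,i=4: s = 18+12 = 30
k=3,i=5: s = 30+15 = 45
k=4,i=0: s = 45+0 = 45
k=4,i=1: s = 45+4 = 49
k=4,i=2: s = 49+8 = 57
k=4,i=3: s = 57+12 = 69
k=4,i=4: s = 69+16 = 85
k=4,i=5: s = 85+20 = 105
k=4,i=6: s = 105+24 = 129
k=5,i=0: s = 129+0 = 129
k=5,i=1: s = 129+5 = 134
k=5,i=2: s = 134+10 = 144
k=5,i=3: s = 144+15 = 159
k=5,i=4: s = 159+20 = 179
k=5,i=5: s = 179+25 = 204
k=5,i=6: s = 204+30 = 234
k=5,i=7: s = 234+35 = 269

269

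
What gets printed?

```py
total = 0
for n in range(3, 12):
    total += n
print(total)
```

63

n=3: total = 0+3 = 3
n=4: total = 3+4 = 7
n=5: total = 7+5 = 12
n=6: total = 12+6 = 18
n=7: total = 18+7 = 25
n=8: total = 25+8 = 33
n=9: total = 33+9 = 42
n=10: total = 42+10 = 52
n=11: total = 52+11 = 63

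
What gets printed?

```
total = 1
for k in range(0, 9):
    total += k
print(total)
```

37

k=0: total = 1+0 = 1
k=1: total = 1+1 = 2
k=2: total = 2+2 = 4
k=3: total = 4+3 = 7
k=4: total = 7+4 = 11
k=5: total = 11+5 = 16
k=6: total = 16+6 = 22
k=7: total = 22+7 = 29
k=8: total = 29+8 = 37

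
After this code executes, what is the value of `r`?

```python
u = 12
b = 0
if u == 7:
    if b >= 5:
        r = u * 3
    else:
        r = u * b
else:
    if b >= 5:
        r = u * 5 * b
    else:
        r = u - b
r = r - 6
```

u=12, b=0
u == 7 is False; b >= 5 is False
→ r = u - b = 12
r = 12-6 = 6

6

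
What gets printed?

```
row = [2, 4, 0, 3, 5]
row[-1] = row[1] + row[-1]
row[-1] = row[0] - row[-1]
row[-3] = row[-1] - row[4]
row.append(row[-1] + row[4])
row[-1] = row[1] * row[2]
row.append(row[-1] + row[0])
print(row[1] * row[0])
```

8

row[-1] = row[1]+row[-1] = 4+5 = 9 → [2, 4, 0, 3, 9]
row[-1] = row[0]-row[-1] = 2-9 = -7 → [2, 4, 0, 3, -7]
row[-3] = row[-1]-row[4] = (-7)-(-7) = 0 → [2, 4, 0, 3, -7]
append row[-1]+row[4] = (-7)+(-7) = -14 → [2, 4, 0, 3, -7, -14]
row[-1] = row[1]*row[2] = 4*0 = 0 → [2, 4, 0, 3, -7, 0]
append row[-1]+row[0] = 0+2 = 2 → [2, 4, 0, 3, -7, 0, 2]
row[1]*row[0] = 4*2 = 8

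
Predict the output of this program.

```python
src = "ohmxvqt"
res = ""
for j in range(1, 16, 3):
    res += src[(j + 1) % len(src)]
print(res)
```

mqhvo

j=1: add src[2]='m' → 'm'
j=4: add src[5]='q' → 'mq'
j=7: add src[1]='h' → 'mqh'
j=10: add src[4]='v' → 'mqhv'
j=13: add src[0]='o' → 'mqhvo'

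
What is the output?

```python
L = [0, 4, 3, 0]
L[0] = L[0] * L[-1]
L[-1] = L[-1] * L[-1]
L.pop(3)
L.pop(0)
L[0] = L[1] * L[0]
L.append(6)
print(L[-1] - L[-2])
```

L[0] = L[0]*L[-1] = 0*0 = 0 → [0, 4, 3, 0]
L[-1] = L[-1]*L[-1] = 0*0 = 0 → [0, 4, 3, 0]
pop(3) removes 0 → [0, 4, 3]
pop(0) removes 0 → [4, 3]
L[0] = L[1]*L[0] = 3*4 = 12 → [12, 3]
append 6 → [12, 3, 6]
L[-1]-L[-2] = 6-3 = 3

3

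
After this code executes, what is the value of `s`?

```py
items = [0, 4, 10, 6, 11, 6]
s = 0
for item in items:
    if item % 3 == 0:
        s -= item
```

-12

item=0: %3==0, s = 0-0 = 0
item=4: not %3==0
item=10: not %3==0
item=6: %3==0, s = 0-6 = -6
item=11: not %3==0
item=6: %3==0, s = (-6)-6 = -12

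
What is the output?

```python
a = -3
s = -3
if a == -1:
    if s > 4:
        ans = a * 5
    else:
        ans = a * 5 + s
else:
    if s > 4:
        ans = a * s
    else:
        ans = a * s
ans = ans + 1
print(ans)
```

10

a=-3, s=-3
a == -1 is False; s > 4 is False
→ ans = a * s = 9
ans = 9+1 = 10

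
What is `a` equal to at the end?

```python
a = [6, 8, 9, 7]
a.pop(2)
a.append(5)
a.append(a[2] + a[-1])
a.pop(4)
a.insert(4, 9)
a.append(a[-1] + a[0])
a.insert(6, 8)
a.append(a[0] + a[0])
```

[6, 8, 7, 5, 9, 15, 8, 12]

pop(2) removes 9 → [6, 8, 7]
append 5 → [6, 8, 7, 5]
append a[2]+a[-1] = 7+5 = 12 → [6, 8, 7, 5, 12]
pop(4) removes 12 → [6, 8, 7, 5]
insert 9 at 4 → [6, 8, 7, 5, 9]
append a[-1]+a[0] = 9+6 = 15 → [6, 8, 7, 5, 9, 15]
insert 8 at 6 → [6, 8, 7, 5, 9, 15, 8]
append a[0]+a[0] = 6+6 = 12 → [6, 8, 7, 5, 9, 15, 8, 12]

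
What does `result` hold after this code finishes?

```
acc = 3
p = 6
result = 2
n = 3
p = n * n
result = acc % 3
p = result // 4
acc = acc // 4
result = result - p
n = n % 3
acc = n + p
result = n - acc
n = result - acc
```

p = 3*3 = 9
result = 3%3 = 0
p = 0//4 = 0
acc = 3//4 = 0
result = 0-0 = 0
n = 3%3 = 0
acc = 0+0 = 0
result = 0-0 = 0
n = 0-0 = 0

0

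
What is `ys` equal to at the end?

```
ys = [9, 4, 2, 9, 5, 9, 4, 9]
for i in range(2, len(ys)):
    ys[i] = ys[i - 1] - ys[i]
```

[9, 4, 2, -7, -12, -21, -25, -34]

i=2: ys[2] = 4-2 = 2 → [9, 4, 2, 9, 5, 9, 4, 9]
i=3: ys[3] = 2-9 = -7 → [9, 4, 2, -7, 5, 9, 4, 9]
i=4: ys[4] = (-7)-5 = -12 → [9, 4, 2, -7, -12, 9, 4, 9]
i=5: ys[5] = (-12)-9 = -21 → [9, 4, 2, -7, -12, -21, 4, 9]
i=6: ys[6] = (-21)-4 = -25 → [9, 4, 2, -7, -12, -21, -25, 9]
i=7: ys[7] = (-25)-9 = -34 → [9, 4, 2, -7, -12, -21, -25, -34]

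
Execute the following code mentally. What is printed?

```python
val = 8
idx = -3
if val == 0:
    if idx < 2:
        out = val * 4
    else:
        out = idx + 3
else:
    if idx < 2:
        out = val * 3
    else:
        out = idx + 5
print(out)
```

24

val=8, idx=-3
val == 0 is False; idx < 2 is True
→ out = val * 3 = 24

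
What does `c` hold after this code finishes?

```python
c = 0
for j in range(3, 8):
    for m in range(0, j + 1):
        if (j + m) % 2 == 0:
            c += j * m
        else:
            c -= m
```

232

j=3,m=0: odd sum, c = 0-0 = 0
j=3,m=1: even sum, c = 0+3 = 3
j=3,m=2: odd sum, c = 3-2 = 1
j=3,m=3: even sum, c = 1+9 = 10
j=4,m=0: even sum, c = 10+0 = 10
j=4,m=1: odd sum, c = 10-1 = 9
j=4,m=2: even sum, c = 9+8 = 17
j=4,m=3: odd sum, c = 17-3 = 14
j=4,m=4: even sum, c = 14+16 = 30
j=5,m=0: odd sum, c = 30-0 = 30
j=5,m=1: even sum, c = 30+5 = 35
j=5,m=2: odd sum, c = 35-2 = 33
j=5,m=3: even sum, c = 33+15 = 48
j=5,m=4: odd sum, c = 48-4 = 44
j=5,m=5: even sum, c = 44+25 = 69
j=6,m=0: even sum, c = 69+0 = 69
j=6,m=1: odd sum, c = 69-1 = 68
j=6,m=2: even sum, c = 68+12 = 80
j=6,m=3: odd sum, c = 80-3 = 77
j=6,m=4: even sum, c = 77+24 = 101
j=6,m=5: odd sum, c = 101-5 = 96
j=6,m=6: even sum, c = 96+36 = 132
j=7,m=0: odd sum, c = 132-0 = 132
j=7,m=1: even sum, c = 132+7 = 139
j=7,m=2: odd sum, c = 139-2 = 137
j=7,m=3: even sum, c = 137+21 = 158
j=7,m=4: odd sum, c = 158-4 = 154
j=7,m=5: even sum, c = 154+35 = 189
j=7,m=6: odd sum, c = 189-6 = 183
j=7,m=7: even sum, c = 183+49 = 232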